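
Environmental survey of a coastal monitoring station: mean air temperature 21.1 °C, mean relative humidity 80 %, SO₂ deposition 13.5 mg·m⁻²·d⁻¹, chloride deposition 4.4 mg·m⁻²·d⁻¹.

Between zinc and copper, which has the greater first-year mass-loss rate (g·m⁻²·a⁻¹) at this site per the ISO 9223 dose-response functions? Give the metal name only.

copper

zinc: temperature factor f = -0.071·(11.1) = -0.7881
  SO₂ term: 0.0129·13.5^0.44·exp(0.046·80-0.7881) = 0.7309
  Sd branch = 0.0175·Sd^0.57·e^(0.008·RH+0.085·T) = 0.4642 μm/a
  r_corr = 0.7309 + 0.4642 = 1.195 μm/a
  mass loss = 1.195 μm/a × 7.14 g/cm³ = 8.533 g·m⁻²·a⁻¹
copper: temperature factor f = -0.080·(11.1) = -0.8880
  Pd branch = 0.0053·Pd^0.26·e^(0.059·RH+f) = 0.4813 μm/a
  Sd branch = 0.01025·Sd^0.27·e^(0.036·RH+0.049·T) = 0.766 μm/a
  r_corr = 0.4813 + 0.766 = 1.247 μm/a
  mass loss = 1.247 μm/a × 8.96 g/cm³ = 11.18 g·m⁻²·a⁻¹
Ordering by g·m⁻²·a⁻¹: copper (11.2) > zinc (8.53)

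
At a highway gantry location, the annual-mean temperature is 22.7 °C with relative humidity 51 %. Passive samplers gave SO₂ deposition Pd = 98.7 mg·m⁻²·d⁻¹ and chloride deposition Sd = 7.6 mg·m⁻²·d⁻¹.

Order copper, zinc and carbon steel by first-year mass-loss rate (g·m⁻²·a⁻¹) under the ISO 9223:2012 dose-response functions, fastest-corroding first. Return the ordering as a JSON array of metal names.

["carbon steel", "zinc", "copper"]

copper: T>10 °C ⇒ hinge -0.080·(22.7−10) = -1.0160
  Pd branch = 0.0053·Pd^0.26·e^(0.059·RH+f) = 0.1283 μm/a
  Cl⁻ term: 0.01025·7.6^0.27·exp(0.036·51+0.049·22.7) = 0.338
  r_corr = 0.1283 + 0.338 = 0.4664 μm/a
  mass loss = 0.4664 μm/a × 8.96 g/cm³ = 4.179 g·m⁻²·a⁻¹
zinc: f(T) = -0.071·(T−10) [T>10 °C] = -0.9017
  SO₂ term: 0.0129·98.7^0.44·exp(0.046·51-0.9017) = 0.4124
  Sd branch = 0.0175·Sd^0.57·e^(0.008·RH+0.085·T) = 0.5758 μm/a
  r_corr = 0.4124 + 0.5758 = 0.9882 μm/a
  mass loss = 0.9882 μm/a × 7.14 g/cm³ = 7.056 g·m⁻²·a⁻¹
carbon steel: f(T) = -0.054·(T−10) [T>10 °C] = -0.6858
  SO₂ term: 1.77·98.7^0.52·exp(0.02·51-0.6858) = 26.93
  Cl⁻ term: 0.102·7.6^0.62·exp(0.033·51+0.04·22.7) = 4.786
  r_corr = 26.93 + 4.786 = 31.71 μm/a
  mass loss = 31.71 μm/a × 7.85 g/cm³ = 248.9 g·m⁻²·a⁻¹
Ordering by g·m⁻²·a⁻¹: carbon steel (249) > zinc (7.06) > copper (4.18)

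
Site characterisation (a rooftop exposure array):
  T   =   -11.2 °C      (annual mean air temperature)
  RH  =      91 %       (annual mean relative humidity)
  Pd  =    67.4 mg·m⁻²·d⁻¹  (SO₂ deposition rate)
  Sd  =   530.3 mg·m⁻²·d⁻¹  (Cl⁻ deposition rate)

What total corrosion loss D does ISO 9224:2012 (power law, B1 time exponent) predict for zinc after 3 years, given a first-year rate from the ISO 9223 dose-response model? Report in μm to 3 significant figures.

D(3) = 7.13 μm

zinc: T≤10 °C ⇒ hinge +0.038·(-11.2−10) = -0.8056
  sulphur-dioxide contribution → 2.417 μm/a
  chloride contribution → 0.4997 μm/a
  total first-year rate 2.917 μm/a
Power-law: D(3) = r_corr · 3^0.813
  D(3) = 2.917 × 3^0.813 = 2.917 × 2.443 = 7.125 μm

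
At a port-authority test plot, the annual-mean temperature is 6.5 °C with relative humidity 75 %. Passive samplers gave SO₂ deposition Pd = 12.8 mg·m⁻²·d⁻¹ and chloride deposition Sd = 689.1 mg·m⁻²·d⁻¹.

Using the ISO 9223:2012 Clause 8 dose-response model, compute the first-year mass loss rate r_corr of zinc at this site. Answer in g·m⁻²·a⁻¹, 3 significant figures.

zinc: f(T) = +0.038·(T−10) [T≤10 °C] = -0.1330
  sulphur-dioxide contribution → 1.092 μm/a
  chloride contribution → 2.298 μm/a
  total first-year rate 3.39 μm/a
Convert to mass loss: 3.39 μm/a × 7.14 g/cm³ = 24.21 g·m⁻²·a⁻¹

r_corr = 24.2 g·m⁻²·a⁻¹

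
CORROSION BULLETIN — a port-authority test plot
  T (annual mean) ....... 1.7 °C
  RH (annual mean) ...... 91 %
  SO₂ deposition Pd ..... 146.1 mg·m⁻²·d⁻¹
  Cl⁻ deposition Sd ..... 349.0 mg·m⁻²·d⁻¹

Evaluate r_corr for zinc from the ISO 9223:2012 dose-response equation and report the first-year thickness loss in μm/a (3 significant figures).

zinc: T≤10 °C ⇒ hinge +0.038·(1.7−10) = -0.3154
  SO₂ term: 0.0129·146.1^0.44·exp(0.046·91-0.3154) = 5.546
  Cl⁻ term: 0.0175·349.0^0.57·exp(0.008·91+0.085·1.7) = 1.179
  r_corr = 5.546 + 1.179 = 6.725 μm/a

r_corr = 6.73 μm/a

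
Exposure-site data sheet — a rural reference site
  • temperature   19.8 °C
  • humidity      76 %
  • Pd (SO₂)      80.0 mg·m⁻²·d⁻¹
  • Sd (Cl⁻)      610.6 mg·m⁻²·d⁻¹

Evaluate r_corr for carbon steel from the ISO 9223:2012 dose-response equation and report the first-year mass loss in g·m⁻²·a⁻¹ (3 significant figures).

r_corr = 1.52e+03 g·m⁻²·a⁻¹

carbon steel: T>10 °C ⇒ hinge -0.054·(19.8−10) = -0.5292
  SO₂ term: 1.77·80.0^0.52·exp(0.02·76-0.5292) = 46.55
  Cl⁻ term: 0.102·610.6^0.62·exp(0.033·76+0.04·19.8) = 147.6
  r_corr = 46.55 + 147.6 = 194.1 μm/a
Convert to mass loss: 194.1 μm/a × 7.85 g/cm³ = 1524 g·m⁻²·a⁻¹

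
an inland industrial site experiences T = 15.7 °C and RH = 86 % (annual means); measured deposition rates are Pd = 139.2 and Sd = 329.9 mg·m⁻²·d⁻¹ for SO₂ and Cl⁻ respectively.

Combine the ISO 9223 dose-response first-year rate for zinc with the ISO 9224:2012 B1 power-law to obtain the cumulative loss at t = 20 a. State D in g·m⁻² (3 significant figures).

zinc: temperature factor f = -0.071·(5.7) = -0.4047
  SO₂ term: 0.0129·139.2^0.44·exp(0.046·86-0.4047) = 3.945
  Cl⁻ term: 0.0175·329.9^0.57·exp(0.008·86+0.085·15.7) = 3.605
  r_corr = 3.945 + 3.605 = 7.55 μm/a
Power-law: D(20) = r_corr · 20^0.813
  D(20) = 7.55 × 20^0.813 = 7.55 × 11.42 = 86.24 μm
  Mass loss = 86.24 μm × 7.14 g/cm³ = 615.7 g·m⁻²

D(20) = 616 g·m⁻²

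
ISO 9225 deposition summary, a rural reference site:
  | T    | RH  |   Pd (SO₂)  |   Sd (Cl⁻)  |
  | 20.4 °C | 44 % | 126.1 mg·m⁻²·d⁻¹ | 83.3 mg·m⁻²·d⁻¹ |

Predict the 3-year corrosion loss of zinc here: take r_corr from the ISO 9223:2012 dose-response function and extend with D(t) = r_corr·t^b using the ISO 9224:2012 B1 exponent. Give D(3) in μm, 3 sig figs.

D(3) = 5.24 μm

zinc: temperature factor f = -0.071·(10.4) = -0.7384
  sulphur-dioxide contribution → 0.392 μm/a
  chloride contribution → 1.753 μm/a
  ⇒ r_corr(zinc) = 2.145 μm/a
Power-law: D(3) = r_corr · 3^0.813
  D(3) = 2.145 × 3^0.813 = 2.145 × 2.443 = 5.239 μm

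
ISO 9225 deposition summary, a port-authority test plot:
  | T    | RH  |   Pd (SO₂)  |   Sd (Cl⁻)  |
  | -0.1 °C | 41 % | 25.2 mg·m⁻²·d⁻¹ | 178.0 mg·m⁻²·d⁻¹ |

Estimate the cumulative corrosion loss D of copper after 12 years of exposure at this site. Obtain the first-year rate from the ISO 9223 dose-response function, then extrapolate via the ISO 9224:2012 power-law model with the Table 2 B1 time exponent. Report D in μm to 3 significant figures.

D(12) = 1.15 μm

copper: T≤10 °C ⇒ hinge +0.126·(-0.1−10) = -1.2726
  SO₂ term: 0.0053·25.2^0.26·exp(0.059·41-1.2726) = 0.03859
  Sd branch = 0.01025·Sd^0.27·e^(0.036·RH+0.049·T) = 0.1808 μm/a
  r_corr = 0.03859 + 0.1808 = 0.2194 μm/a
ISO 9224: D(t) = r_corr · t^b with b = 0.667 (copper, B1)
  D(12) = 0.2194 × 12^0.667 = 0.2194 × 5.246 = 1.151 μm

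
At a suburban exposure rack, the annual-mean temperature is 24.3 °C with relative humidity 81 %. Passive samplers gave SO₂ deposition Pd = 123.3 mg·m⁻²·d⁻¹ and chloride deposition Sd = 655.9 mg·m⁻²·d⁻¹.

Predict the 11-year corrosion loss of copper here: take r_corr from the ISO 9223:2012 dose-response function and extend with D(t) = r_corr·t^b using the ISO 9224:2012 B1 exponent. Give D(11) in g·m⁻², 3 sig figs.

copper: f(T) = -0.080·(T−10) [T>10 °C] = -1.1440
  sulphur-dioxide contribution → 0.7024 μm/a
  chloride contribution → 3.587 μm/a
  total first-year rate 4.29 μm/a
Long-term exponent b (ISO 9224 Table 2, B1) = 0.667
  D(11) = 4.29 × 11^0.667 = 4.29 × 4.95 = 21.24 μm
  Mass loss = 21.24 μm × 8.96 g/cm³ = 190.3 g·m⁻²

D(11) = 190 g·m⁻²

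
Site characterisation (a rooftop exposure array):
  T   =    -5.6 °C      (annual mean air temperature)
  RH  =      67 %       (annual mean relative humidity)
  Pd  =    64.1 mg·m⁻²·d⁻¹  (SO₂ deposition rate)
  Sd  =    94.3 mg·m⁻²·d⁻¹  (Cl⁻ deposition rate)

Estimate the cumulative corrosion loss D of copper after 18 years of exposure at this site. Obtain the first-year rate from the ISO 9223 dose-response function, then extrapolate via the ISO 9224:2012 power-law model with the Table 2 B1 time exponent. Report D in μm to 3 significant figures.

copper: T≤10 °C ⇒ hinge +0.126·(-5.6−10) = -1.9656
  Pd branch = 0.0053·Pd^0.26·e^(0.059·RH+f) = 0.1141 μm/a
  Cl⁻ term: 0.01025·94.3^0.27·exp(0.036·67+0.049·-5.6) = 0.2966
  r_corr = 0.1141 + 0.2966 = 0.4107 μm/a
Long-term exponent b (ISO 9224 Table 2, B1) = 0.667
  D(18) = 0.4107 × 18^0.667 = 0.4107 × 6.875 = 2.823 μm

D(18) = 2.82 μm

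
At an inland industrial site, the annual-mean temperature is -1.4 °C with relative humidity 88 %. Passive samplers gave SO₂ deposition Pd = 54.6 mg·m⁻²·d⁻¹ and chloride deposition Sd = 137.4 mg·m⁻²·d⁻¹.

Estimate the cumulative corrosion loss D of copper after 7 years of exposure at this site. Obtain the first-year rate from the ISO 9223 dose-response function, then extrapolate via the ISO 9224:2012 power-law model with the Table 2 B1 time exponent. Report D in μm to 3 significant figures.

D(7) = 5.49 μm

copper: temperature factor f = +0.126·(-11.4) = -1.4364
  SO₂ term: 0.0053·54.6^0.26·exp(0.059·88-1.4364) = 0.6412
  Sd branch = 0.01025·Sd^0.27·e^(0.036·RH+0.049·T) = 0.8591 μm/a
  sum: 0.6412 + 0.8591 → r_corr = 1.5 μm/a
Power-law: D(7) = r_corr · 7^0.667
  D(7) = 1.5 × 7^0.667 = 1.5 × 3.662 = 5.493 μm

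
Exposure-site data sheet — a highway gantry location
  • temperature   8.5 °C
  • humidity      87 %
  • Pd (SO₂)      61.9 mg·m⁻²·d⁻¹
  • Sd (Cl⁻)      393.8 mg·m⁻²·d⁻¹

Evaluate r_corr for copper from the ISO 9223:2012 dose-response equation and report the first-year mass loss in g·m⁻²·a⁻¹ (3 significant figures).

r_corr = 35.5 g·m⁻²·a⁻¹

copper: temperature factor f = +0.126·(-1.5) = -0.1890
  SO₂ term: 0.0053·61.9^0.26·exp(0.059·87-0.1890) = 2.174
  Cl⁻ term: 0.01025·393.8^0.27·exp(0.036·87+0.049·8.5) = 1.789
  sum: 2.174 + 1.789 → r_corr = 3.963 μm/a
Convert to mass loss: 3.963 μm/a × 8.96 g/cm³ = 35.51 g·m⁻²·a⁻¹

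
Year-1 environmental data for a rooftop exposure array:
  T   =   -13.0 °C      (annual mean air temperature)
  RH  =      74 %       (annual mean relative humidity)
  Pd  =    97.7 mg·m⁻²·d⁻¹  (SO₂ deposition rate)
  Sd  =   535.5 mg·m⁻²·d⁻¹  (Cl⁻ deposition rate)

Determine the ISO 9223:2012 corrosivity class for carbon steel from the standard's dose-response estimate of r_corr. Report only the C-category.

carbon steel: temperature factor f = +0.150·(-23.0) = -3.4500
  SO₂ term: 1.77·97.7^0.52·exp(0.02·74-3.4500) = 2.674
  Cl⁻ term: 0.102·535.5^0.62·exp(0.033·74+0.04·-13.0) = 34.29
  sum: 2.674 + 34.29 → r_corr = 36.96 μm/a
ISO 9223 Table 2 (carbon steel): 25 < 37 ≤ 50 μm/a ⇒ C3

C3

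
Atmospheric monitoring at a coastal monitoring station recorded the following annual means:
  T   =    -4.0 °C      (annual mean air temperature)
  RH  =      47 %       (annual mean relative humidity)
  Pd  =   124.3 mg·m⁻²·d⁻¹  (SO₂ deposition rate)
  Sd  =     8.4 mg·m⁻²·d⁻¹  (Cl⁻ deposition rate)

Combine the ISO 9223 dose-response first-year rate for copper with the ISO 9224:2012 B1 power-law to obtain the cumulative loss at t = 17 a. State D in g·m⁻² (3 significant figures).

D(17) = 7.84 g·m⁻²

copper: T≤10 °C ⇒ hinge +0.126·(-4.0−10) = -1.7640
  SO₂ term: 0.0053·124.3^0.26·exp(0.059·47-1.7640) = 0.05094
  Cl⁻ term: 0.01025·8.4^0.27·exp(0.036·47+0.049·-4.0) = 0.08128
  sum: 0.05094 + 0.08128 → r_corr = 0.1322 μm/a
ISO 9224: D(t) = r_corr · t^b with b = 0.667 (copper, B1)
  D(17) = 0.1322 × 17^0.667 = 0.1322 × 6.618 = 0.875 μm
  Mass loss = 0.875 μm × 8.96 g/cm³ = 7.84 g·m⁻²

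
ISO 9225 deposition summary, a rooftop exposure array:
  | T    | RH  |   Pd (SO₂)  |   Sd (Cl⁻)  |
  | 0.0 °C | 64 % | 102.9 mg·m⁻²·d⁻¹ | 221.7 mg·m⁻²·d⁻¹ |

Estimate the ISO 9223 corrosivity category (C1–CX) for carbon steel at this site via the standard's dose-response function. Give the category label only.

C3

carbon steel: T≤10 °C ⇒ hinge +0.150·(0.0−10) = -1.5000
  sulphur-dioxide contribution → 15.81 μm/a
  chloride contribution → 24 μm/a
  total first-year rate 39.81 μm/a
Category bounds: 25…50 μm/a bracket r_corr ⇒ C3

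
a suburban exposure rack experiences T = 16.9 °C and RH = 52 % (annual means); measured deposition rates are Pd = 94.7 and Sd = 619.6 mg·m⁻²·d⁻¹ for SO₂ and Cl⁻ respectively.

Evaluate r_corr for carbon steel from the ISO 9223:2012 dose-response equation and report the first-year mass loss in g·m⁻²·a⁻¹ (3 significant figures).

carbon steel: temperature factor f = -0.054·(6.9) = -0.3726
  Pd branch = 1.77·Pd^0.52·e^(0.02·RH+f) = 36.77 μm/a
  Sd branch = 0.102·Sd^0.62·e^(0.033·RH+0.04·T) = 60.05 μm/a
  r_corr = 36.77 + 60.05 = 96.83 μm/a
Convert to mass loss: 96.83 μm/a × 7.85 g/cm³ = 760.1 g·m⁻²·a⁻¹

r_corr = 760 g·m⁻²·a⁻¹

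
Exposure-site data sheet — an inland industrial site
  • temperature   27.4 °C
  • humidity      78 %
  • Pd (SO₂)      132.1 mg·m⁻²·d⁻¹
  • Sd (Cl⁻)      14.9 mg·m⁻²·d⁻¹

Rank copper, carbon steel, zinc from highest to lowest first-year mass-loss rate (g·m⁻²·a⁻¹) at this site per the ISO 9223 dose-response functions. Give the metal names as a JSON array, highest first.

["carbon steel", "zinc", "copper"]

copper: temperature factor f = -0.080·(17.4) = -1.3920
  sulphur-dioxide contribution → 0.4675 μm/a
  chloride contribution → 1.349 μm/a
  ⇒ r_corr(copper) = 1.817 μm/a
  mass loss = 1.817 μm/a × 8.96 g/cm³ = 16.28 g·m⁻²·a⁻¹
carbon steel: T>10 °C ⇒ hinge -0.054·(27.4−10) = -0.9396
  sulphur-dioxide contribution → 41.71 μm/a
  chloride contribution → 21.37 μm/a
  total first-year rate 63.09 μm/a
  mass loss = 63.09 μm/a × 7.85 g/cm³ = 495.2 g·m⁻²·a⁻¹
zinc: temperature factor f = -0.071·(17.4) = -1.2354
  sulphur-dioxide contribution → 1.163 μm/a
  chloride contribution → 1.564 μm/a
  ⇒ r_corr(zinc) = 2.727 μm/a
  mass loss = 2.727 μm/a × 7.14 g/cm³ = 19.47 g·m⁻²·a⁻¹
Ordering by g·m⁻²·a⁻¹: carbon steel (495) > zinc (19.5) > copper (16.3)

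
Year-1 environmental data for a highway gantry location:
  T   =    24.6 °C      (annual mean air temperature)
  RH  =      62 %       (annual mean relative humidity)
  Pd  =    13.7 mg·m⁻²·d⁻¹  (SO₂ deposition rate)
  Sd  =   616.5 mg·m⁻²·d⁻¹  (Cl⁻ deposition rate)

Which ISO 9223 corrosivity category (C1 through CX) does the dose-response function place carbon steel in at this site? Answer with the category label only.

carbon steel: T>10 °C ⇒ hinge -0.054·(24.6−10) = -0.7884
  sulphur-dioxide contribution → 10.84 μm/a
  chloride contribution → 113.3 μm/a
  total first-year rate 124.2 μm/a
124 μm/a falls in (80, 200] for carbon steel → category C5

C5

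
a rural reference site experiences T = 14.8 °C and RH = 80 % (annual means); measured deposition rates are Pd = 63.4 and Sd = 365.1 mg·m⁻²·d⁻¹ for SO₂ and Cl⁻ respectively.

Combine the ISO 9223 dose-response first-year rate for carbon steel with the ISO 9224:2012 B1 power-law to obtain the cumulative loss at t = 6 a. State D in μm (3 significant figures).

D(6) = 405 μm

carbon steel: f(T) = -0.054·(T−10) [T>10 °C] = -0.2592
  Pd branch = 1.77·Pd^0.52·e^(0.02·RH+f) = 58.53 μm/a
  Cl⁻ term: 0.102·365.1^0.62·exp(0.033·80+0.04·14.8) = 100.2
  sum: 58.53 + 100.2 → r_corr = 158.7 μm/a
Power-law: D(6) = r_corr · 6^0.523
  D(6) = 158.7 × 6^0.523 = 158.7 × 2.553 = 405.2 μm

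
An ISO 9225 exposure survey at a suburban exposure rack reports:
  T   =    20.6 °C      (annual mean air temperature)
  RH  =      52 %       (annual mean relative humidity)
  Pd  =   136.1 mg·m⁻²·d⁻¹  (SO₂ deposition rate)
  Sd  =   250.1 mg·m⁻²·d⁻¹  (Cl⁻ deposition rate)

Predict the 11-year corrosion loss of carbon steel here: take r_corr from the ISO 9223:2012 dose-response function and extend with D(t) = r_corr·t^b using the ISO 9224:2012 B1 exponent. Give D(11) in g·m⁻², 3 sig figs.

carbon steel: T>10 °C ⇒ hinge -0.054·(20.6−10) = -0.5724
  sulphur-dioxide contribution → 36.36 μm/a
  chloride contribution → 39.68 μm/a
  total first-year rate 76.04 μm/a
ISO 9224: D(t) = r_corr · t^b with b = 0.523 (carbon steel, B1)
  D(11) = 76.04 × 11^0.523 = 76.04 × 3.505 = 266.5 μm
  Mass loss = 266.5 μm × 7.85 g/cm³ = 2092 g·m⁻²

D(11) = 2.09e+03 g·m⁻²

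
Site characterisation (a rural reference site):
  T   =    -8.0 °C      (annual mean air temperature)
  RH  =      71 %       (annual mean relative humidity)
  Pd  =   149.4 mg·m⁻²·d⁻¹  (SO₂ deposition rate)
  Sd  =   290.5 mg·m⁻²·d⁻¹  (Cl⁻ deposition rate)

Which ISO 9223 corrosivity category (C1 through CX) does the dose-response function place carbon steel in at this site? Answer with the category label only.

C3

carbon steel: f(T) = +0.150·(T−10) [T≤10 °C] = -2.7000
  sulphur-dioxide contribution → 6.649 μm/a
  chloride contribution → 25.96 μm/a
  total first-year rate 32.61 μm/a
ISO 9223 Table 2 (carbon steel): 25 < 32.6 ≤ 50 μm/a ⇒ C3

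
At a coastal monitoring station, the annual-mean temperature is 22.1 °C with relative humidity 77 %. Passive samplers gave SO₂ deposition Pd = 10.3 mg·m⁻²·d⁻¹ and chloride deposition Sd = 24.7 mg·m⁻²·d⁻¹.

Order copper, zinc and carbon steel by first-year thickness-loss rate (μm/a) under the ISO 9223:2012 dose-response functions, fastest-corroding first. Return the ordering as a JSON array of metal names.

copper: T>10 °C ⇒ hinge -0.080·(22.1−10) = -0.9680
  sulphur-dioxide contribution → 0.3469 μm/a
  chloride contribution → 1.151 μm/a
  total first-year rate 1.497 μm/a
zinc: f(T) = -0.071·(T−10) [T>10 °C] = -0.8591
  sulphur-dioxide contribution → 0.5265 μm/a
  chloride contribution → 1.319 μm/a
  ⇒ r_corr(zinc) = 1.845 μm/a
carbon steel: f(T) = -0.054·(T−10) [T>10 °C] = -0.6534
  sulphur-dioxide contribution → 14.44 μm/a
  chloride contribution → 22.88 μm/a
  ⇒ r_corr(carbon steel) = 37.33 μm/a
Ordering by μm/a: carbon steel (37.3) > zinc (1.85) > copper (1.5)

["carbon steel", "zinc", "copper"]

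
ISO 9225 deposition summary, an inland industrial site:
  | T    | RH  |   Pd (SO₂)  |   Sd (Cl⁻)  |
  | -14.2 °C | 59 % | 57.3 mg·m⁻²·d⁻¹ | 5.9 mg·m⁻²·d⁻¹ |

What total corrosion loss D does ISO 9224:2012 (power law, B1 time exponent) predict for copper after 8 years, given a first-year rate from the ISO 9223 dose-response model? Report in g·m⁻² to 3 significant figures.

D(8) = 3.31 g·m⁻²

copper: f(T) = +0.126·(T−10) [T≤10 °C] = -3.0492
  Pd branch = 0.0053·Pd^0.26·e^(0.059·RH+f) = 0.02338 μm/a
  Cl⁻ term: 0.01025·5.9^0.27·exp(0.036·59+0.049·-14.2) = 0.06904
  r_corr = 0.02338 + 0.06904 = 0.09243 μm/a
Long-term exponent b (ISO 9224 Table 2, B1) = 0.667
  D(8) = 0.09243 × 8^0.667 = 0.09243 × 4.003 = 0.37 μm
  Mass loss = 0.37 μm × 8.96 g/cm³ = 3.315 g·m⁻²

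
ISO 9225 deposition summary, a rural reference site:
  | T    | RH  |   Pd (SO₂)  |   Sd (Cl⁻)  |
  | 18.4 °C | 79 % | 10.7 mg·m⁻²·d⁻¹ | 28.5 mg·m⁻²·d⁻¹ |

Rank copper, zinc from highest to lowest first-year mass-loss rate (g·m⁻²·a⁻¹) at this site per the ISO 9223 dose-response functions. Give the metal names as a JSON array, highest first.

copper: temperature factor f = -0.080·(8.4) = -0.6720
  Pd branch = 0.0053·Pd^0.26·e^(0.059·RH+f) = 0.53 μm/a
  Cl⁻ term: 0.01025·28.5^0.27·exp(0.036·79+0.049·18.4) = 1.072
  sum: 0.53 + 1.072 → r_corr = 1.602 μm/a
  mass loss = 1.602 μm/a × 8.96 g/cm³ = 14.36 g·m⁻²·a⁻¹
zinc: T>10 °C ⇒ hinge -0.071·(18.4−10) = -0.5964
  Pd branch = 0.0129·Pd^0.44·e^(0.046·RH+f) = 0.7634 μm/a
  Sd branch = 0.0175·Sd^0.57·e^(0.008·RH+0.085·T) = 1.062 μm/a
  sum: 0.7634 + 1.062 → r_corr = 1.825 μm/a
  mass loss = 1.825 μm/a × 7.14 g/cm³ = 13.03 g·m⁻²·a⁻¹
Ordering by g·m⁻²·a⁻¹: copper (14.4) > zinc (13)

["copper", "zinc"]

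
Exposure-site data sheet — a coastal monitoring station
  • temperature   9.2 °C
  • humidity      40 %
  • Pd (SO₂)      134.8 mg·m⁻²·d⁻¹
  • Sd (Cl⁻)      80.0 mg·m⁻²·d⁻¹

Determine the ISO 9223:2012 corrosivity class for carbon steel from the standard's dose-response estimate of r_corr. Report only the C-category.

C4

carbon steel: temperature factor f = +0.150·(-0.8) = -0.1200
  Pd branch = 1.77·Pd^0.52·e^(0.02·RH+f) = 44.74 μm/a
  Sd branch = 0.102·Sd^0.62·e^(0.033·RH+0.04·T) = 8.348 μm/a
  r_corr = 44.74 + 8.348 = 53.09 μm/a
Category bounds: 50…80 μm/a bracket r_corr ⇒ C4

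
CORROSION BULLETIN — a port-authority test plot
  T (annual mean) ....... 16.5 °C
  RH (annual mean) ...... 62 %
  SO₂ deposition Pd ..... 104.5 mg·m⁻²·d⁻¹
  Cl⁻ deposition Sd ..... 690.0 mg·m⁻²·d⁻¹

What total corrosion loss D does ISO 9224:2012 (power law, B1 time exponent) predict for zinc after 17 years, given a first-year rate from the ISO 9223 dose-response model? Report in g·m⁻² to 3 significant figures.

zinc: T>10 °C ⇒ hinge -0.071·(16.5−10) = -0.4615
  SO₂ term: 0.0129·104.5^0.44·exp(0.046·62-0.4615) = 1.089
  Cl⁻ term: 0.0175·690.0^0.57·exp(0.008·62+0.085·16.5) = 4.849
  r_corr = 1.089 + 4.849 = 5.939 μm/a
Long-term exponent b (ISO 9224 Table 2, B1) = 0.813
  D(17) = 5.939 × 17^0.813 = 5.939 × 10.01 = 59.44 μm
  Mass loss = 59.44 μm × 7.14 g/cm³ = 424.4 g·m⁻²

D(17) = 424 g·m⁻²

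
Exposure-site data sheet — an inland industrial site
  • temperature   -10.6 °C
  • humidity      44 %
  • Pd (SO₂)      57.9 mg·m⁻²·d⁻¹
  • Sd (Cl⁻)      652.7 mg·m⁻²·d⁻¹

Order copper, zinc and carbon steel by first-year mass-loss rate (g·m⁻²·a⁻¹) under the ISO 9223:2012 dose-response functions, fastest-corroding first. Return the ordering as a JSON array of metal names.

["carbon steel", "zinc", "copper"]

copper: temperature factor f = +0.126·(-20.6) = -2.5956
  sulphur-dioxide contribution → 0.01523 μm/a
  chloride contribution → 0.171 μm/a
  ⇒ r_corr(copper) = 0.1863 μm/a
  mass loss = 0.1863 μm/a × 8.96 g/cm³ = 1.669 g·m⁻²·a⁻¹
zinc: f(T) = +0.038·(T−10) [T≤10 °C] = -0.7828
  sulphur-dioxide contribution → 0.2662 μm/a
  chloride contribution → 0.4064 μm/a
  total first-year rate 0.6726 μm/a
  mass loss = 0.6726 μm/a × 7.14 g/cm³ = 4.803 g·m⁻²·a⁻¹
carbon steel: T≤10 °C ⇒ hinge +0.150·(-10.6−10) = -3.0900
  sulphur-dioxide contribution → 1.602 μm/a
  chloride contribution → 15.86 μm/a
  total first-year rate 17.46 μm/a
  mass loss = 17.46 μm/a × 7.85 g/cm³ = 137 g·m⁻²·a⁻¹
Ordering by g·m⁻²·a⁻¹: carbon steel (137) > zinc (4.8) > copper (1.67)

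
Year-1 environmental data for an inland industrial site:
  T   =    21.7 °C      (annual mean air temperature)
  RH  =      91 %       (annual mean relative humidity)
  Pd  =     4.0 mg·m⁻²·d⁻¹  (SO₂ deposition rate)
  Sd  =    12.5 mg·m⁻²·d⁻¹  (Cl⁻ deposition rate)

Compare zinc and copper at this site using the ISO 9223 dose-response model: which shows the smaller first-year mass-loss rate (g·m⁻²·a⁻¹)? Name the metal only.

zinc: T>10 °C ⇒ hinge -0.071·(21.7−10) = -0.8307
  SO₂ term: 0.0129·4.0^0.44·exp(0.046·91-0.8307) = 0.6803
  Cl⁻ term: 0.0175·12.5^0.57·exp(0.008·91+0.085·21.7) = 0.9672
  r_corr = 0.6803 + 0.9672 = 1.647 μm/a
  mass loss = 1.647 μm/a × 7.14 g/cm³ = 11.76 g·m⁻²·a⁻¹
copper: f(T) = -0.080·(T−10) [T>10 °C] = -0.9360
  Pd branch = 0.0053·Pd^0.26·e^(0.059·RH+f) = 0.6398 μm/a
  Cl⁻ term: 0.01025·12.5^0.27·exp(0.036·91+0.049·21.7) = 1.554
  sum: 0.6398 + 1.554 → r_corr = 2.194 μm/a
  mass loss = 2.194 μm/a × 8.96 g/cm³ = 19.66 g·m⁻²·a⁻¹
Ordering by g·m⁻²·a⁻¹: copper (19.7) > zinc (11.8)

zinc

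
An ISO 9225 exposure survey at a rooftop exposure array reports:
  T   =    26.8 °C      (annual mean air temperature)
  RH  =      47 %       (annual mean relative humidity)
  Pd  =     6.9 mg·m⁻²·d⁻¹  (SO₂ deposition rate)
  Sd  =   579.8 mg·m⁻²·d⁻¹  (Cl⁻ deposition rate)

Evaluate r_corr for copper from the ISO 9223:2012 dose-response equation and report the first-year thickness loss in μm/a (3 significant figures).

copper: f(T) = -0.080·(T−10) [T>10 °C] = -1.3440
  Pd branch = 0.0053·Pd^0.26·e^(0.059·RH+f) = 0.03656 μm/a
  Cl⁻ term: 0.01025·579.8^0.27·exp(0.036·47+0.049·26.8) = 1.153
  sum: 0.03656 + 1.153 → r_corr = 1.19 μm/a

r_corr = 1.19 μm/a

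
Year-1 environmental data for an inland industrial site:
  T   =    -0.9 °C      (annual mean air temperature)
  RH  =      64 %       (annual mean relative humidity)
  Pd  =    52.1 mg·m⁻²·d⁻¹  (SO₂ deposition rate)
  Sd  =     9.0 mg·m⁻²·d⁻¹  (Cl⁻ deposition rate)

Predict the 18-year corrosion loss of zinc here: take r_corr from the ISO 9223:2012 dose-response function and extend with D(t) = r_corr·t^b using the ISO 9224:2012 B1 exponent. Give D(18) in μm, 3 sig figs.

D(18) = 10.7 μm

zinc: temperature factor f = +0.038·(-10.9) = -0.4142
  sulphur-dioxide contribution → 0.9219 μm/a
  chloride contribution → 0.09464 μm/a
  ⇒ r_corr(zinc) = 1.017 μm/a
ISO 9224: D(t) = r_corr · t^b with b = 0.813 (zinc, B1)
  D(18) = 1.017 × 18^0.813 = 1.017 × 10.48 = 10.66 μm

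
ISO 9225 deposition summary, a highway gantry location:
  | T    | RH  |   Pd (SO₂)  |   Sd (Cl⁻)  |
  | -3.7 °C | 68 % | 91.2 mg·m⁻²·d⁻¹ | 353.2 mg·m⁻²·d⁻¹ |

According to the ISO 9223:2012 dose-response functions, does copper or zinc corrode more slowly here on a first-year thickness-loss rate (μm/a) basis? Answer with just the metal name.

copper

copper: temperature factor f = +0.126·(-13.7) = -1.7262
  Pd branch = 0.0053·Pd^0.26·e^(0.059·RH+f) = 0.1685 μm/a
  Cl⁻ term: 0.01025·353.2^0.27·exp(0.036·68+0.049·-3.7) = 0.4821
  r_corr = 0.1685 + 0.4821 = 0.6506 μm/a
zinc: T≤10 °C ⇒ hinge +0.038·(-3.7−10) = -0.5206
  SO₂ term: 0.0129·91.2^0.44·exp(0.046·68-0.5206) = 1.275
  Cl⁻ term: 0.0175·353.2^0.57·exp(0.008·68+0.085·-3.7) = 0.6239
  r_corr = 1.275 + 0.6239 = 1.898 μm/a
Ordering by μm/a: zinc (1.9) > copper (0.651)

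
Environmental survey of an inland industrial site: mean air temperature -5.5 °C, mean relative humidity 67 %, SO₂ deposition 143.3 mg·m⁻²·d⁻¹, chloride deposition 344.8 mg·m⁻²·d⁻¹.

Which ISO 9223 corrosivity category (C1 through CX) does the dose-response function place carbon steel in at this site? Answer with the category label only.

carbon steel: temperature factor f = +0.150·(-15.5) = -2.3250
  SO₂ term: 1.77·143.3^0.52·exp(0.02·67-2.3250) = 8.739
  Sd branch = 0.102·Sd^0.62·e^(0.033·RH+0.04·T) = 27.96 μm/a
  r_corr = 8.739 + 27.96 = 36.7 μm/a
36.7 μm/a falls in (25, 50] for carbon steel → category C3

C3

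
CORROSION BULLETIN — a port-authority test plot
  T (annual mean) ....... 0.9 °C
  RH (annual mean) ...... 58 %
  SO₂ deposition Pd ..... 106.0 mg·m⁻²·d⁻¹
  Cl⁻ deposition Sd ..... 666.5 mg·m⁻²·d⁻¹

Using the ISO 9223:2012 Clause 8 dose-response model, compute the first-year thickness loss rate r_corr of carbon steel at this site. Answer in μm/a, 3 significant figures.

carbon steel: temperature factor f = +0.150·(-9.1) = -1.3650
  sulphur-dioxide contribution → 16.3 μm/a
  chloride contribution → 40.39 μm/a
  total first-year rate 56.68 μm/a

r_corr = 56.7 μm/a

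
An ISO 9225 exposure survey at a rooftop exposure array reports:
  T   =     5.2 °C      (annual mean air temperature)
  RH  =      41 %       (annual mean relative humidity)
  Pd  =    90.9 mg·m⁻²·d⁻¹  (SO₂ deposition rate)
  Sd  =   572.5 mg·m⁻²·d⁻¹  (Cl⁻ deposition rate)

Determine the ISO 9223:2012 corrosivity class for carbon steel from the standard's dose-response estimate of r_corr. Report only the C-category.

carbon steel: f(T) = +0.150·(T−10) [T≤10 °C] = -0.7200
  sulphur-dioxide contribution → 20.41 μm/a
  chloride contribution → 24.91 μm/a
  total first-year rate 45.32 μm/a
45.3 μm/a falls in (25, 50] for carbon steel → category C3

C3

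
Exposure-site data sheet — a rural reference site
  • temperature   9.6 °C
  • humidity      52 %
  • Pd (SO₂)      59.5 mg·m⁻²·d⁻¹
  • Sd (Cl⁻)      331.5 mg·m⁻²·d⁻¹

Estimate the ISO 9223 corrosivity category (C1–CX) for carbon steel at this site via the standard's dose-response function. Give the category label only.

C4

carbon steel: f(T) = +0.150·(T−10) [T≤10 °C] = -0.0600
  Pd branch = 1.77·Pd^0.52·e^(0.02·RH+f) = 39.48 μm/a
  Cl⁻ term: 0.102·331.5^0.62·exp(0.033·52+0.04·9.6) = 30.43
  r_corr = 39.48 + 30.43 = 69.91 μm/a
ISO 9223 Table 2 (carbon steel): 50 < 69.9 ≤ 80 μm/a ⇒ C4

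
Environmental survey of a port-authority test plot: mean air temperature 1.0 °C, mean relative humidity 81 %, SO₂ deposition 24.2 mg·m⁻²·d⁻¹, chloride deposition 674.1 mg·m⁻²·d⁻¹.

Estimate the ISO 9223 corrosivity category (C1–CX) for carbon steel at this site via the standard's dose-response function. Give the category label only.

carbon steel: T≤10 °C ⇒ hinge +0.150·(1.0−10) = -1.3500
  sulphur-dioxide contribution → 12.16 μm/a
  chloride contribution → 87.23 μm/a
  total first-year rate 99.38 μm/a
Category bounds: 80…200 μm/a bracket r_corr ⇒ C5

C5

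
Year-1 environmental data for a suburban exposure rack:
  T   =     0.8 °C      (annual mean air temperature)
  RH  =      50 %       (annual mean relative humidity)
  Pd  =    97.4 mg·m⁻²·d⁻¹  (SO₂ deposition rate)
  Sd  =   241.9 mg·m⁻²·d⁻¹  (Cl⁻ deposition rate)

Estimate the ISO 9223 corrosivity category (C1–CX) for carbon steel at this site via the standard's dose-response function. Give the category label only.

carbon steel: f(T) = +0.150·(T−10) [T≤10 °C] = -1.3800
  SO₂ term: 1.77·97.4^0.52·exp(0.02·50-1.3800) = 13.09
  Sd branch = 0.102·Sd^0.62·e^(0.033·RH+0.04·T) = 16.48 μm/a
  r_corr = 13.09 + 16.48 = 29.57 μm/a
ISO 9223 Table 2 (carbon steel): 25 < 29.6 ≤ 50 μm/a ⇒ C3

C3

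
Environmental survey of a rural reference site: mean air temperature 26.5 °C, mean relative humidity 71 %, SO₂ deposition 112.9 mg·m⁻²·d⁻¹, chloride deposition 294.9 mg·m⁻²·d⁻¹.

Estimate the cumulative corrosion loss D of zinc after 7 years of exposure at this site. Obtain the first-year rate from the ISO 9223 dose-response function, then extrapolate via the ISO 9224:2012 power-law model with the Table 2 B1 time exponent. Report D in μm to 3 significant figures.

zinc: f(T) = -0.071·(T−10) [T>10 °C] = -1.1715
  SO₂ term: 0.0129·112.9^0.44·exp(0.046·71-1.1715) = 0.8383
  Cl⁻ term: 0.0175·294.9^0.57·exp(0.008·71+0.085·26.5) = 7.511
  sum: 0.8383 + 7.511 → r_corr = 8.349 μm/a
Long-term exponent b (ISO 9224 Table 2, B1) = 0.813
  D(7) = 8.349 × 7^0.813 = 8.349 × 4.865 = 40.62 μm

D(7) = 40.6 μm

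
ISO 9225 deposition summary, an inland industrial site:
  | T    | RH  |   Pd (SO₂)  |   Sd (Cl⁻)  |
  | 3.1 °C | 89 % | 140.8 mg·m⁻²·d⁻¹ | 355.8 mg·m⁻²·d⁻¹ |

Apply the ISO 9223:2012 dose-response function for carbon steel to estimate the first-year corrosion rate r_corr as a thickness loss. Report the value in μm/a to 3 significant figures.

carbon steel: temperature factor f = +0.150·(-6.9) = -1.0350
  Pd branch = 1.77·Pd^0.52·e^(0.02·RH+f) = 48.84 μm/a
  Sd branch = 0.102·Sd^0.62·e^(0.033·RH+0.04·T) = 83.12 μm/a
  r_corr = 48.84 + 83.12 = 132 μm/a

r_corr = 132 μm/a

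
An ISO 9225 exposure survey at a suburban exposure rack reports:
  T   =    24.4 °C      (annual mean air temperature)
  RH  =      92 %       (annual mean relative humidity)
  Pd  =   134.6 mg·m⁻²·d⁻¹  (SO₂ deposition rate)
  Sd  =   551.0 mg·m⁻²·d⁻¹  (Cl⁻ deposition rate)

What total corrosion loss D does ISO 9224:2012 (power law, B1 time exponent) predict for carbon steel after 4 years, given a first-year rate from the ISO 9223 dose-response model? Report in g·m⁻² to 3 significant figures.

D(4) = 5.64e+03 g·m⁻²

carbon steel: T>10 °C ⇒ hinge -0.054·(24.4−10) = -0.7776
  sulphur-dioxide contribution → 65.53 μm/a
  chloride contribution → 282.2 μm/a
  total first-year rate 347.7 μm/a
Long-term exponent b (ISO 9224 Table 2, B1) = 0.523
  D(4) = 347.7 × 4^0.523 = 347.7 × 2.065 = 717.9 μm
  Mass loss = 717.9 μm × 7.85 g/cm³ = 5636 g·m⁻²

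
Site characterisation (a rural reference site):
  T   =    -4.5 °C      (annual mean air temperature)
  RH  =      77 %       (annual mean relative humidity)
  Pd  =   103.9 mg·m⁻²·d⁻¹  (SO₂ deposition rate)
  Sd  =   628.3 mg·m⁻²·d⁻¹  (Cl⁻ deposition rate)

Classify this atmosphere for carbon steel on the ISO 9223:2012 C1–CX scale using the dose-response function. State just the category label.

C4

carbon steel: temperature factor f = +0.150·(-14.5) = -2.1750
  sulphur-dioxide contribution → 10.49 μm/a
  chloride contribution → 58.73 μm/a
  total first-year rate 69.22 μm/a
69.2 μm/a falls in (50, 80] for carbon steel → category C4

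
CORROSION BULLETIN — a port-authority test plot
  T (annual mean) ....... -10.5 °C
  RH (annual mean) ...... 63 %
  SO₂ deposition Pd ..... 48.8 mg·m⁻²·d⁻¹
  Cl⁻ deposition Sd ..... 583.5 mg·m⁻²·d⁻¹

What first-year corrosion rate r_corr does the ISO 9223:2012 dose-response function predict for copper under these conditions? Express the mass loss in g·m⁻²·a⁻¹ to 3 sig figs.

r_corr = 3.37 g·m⁻²·a⁻¹

copper: T≤10 °C ⇒ hinge +0.126·(-10.5−10) = -2.5830
  Pd branch = 0.0053·Pd^0.26·e^(0.059·RH+f) = 0.04526 μm/a
  Cl⁻ term: 0.01025·583.5^0.27·exp(0.036·63+0.049·-10.5) = 0.3304
  r_corr = 0.04526 + 0.3304 = 0.3757 μm/a
Convert to mass loss: 0.3757 μm/a × 8.96 g/cm³ = 3.366 g·m⁻²·a⁻¹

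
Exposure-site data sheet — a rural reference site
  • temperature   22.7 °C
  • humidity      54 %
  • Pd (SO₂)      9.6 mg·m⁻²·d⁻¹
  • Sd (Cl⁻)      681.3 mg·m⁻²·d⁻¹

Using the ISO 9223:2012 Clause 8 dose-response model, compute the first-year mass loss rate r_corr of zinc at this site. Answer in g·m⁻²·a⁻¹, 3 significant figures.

zinc: temperature factor f = -0.071·(12.7) = -0.9017
  Pd branch = 0.0129·Pd^0.44·e^(0.046·RH+f) = 0.1698 μm/a
  Sd branch = 0.0175·Sd^0.57·e^(0.008·RH+0.085·T) = 7.649 μm/a
  sum: 0.1698 + 7.649 → r_corr = 7.819 μm/a
Convert to mass loss: 7.819 μm/a × 7.14 g/cm³ = 55.83 g·m⁻²·a⁻¹

r_corr = 55.8 g·m⁻²·a⁻¹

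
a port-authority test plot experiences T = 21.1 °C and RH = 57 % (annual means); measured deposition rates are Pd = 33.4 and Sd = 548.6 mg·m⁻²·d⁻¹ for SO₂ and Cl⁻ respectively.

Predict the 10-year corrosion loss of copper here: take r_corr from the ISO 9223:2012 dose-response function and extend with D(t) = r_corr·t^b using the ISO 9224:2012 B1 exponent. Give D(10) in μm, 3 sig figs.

D(10) = 6.45 μm

copper: T>10 °C ⇒ hinge -0.080·(21.1−10) = -0.8880
  sulphur-dioxide contribution → 0.1568 μm/a
  chloride contribution → 1.232 μm/a
  total first-year rate 1.389 μm/a
ISO 9224: D(t) = r_corr · t^b with b = 0.667 (copper, B1)
  D(10) = 1.389 × 10^0.667 = 1.389 × 4.645 = 6.45 μm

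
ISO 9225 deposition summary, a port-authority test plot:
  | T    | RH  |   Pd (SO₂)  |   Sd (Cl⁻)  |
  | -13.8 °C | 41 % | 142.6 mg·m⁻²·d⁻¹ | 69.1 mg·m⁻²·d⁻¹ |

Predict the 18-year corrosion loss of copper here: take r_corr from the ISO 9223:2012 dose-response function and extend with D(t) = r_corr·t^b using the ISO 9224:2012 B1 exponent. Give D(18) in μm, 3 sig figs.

D(18) = 0.566 μm

copper: T≤10 °C ⇒ hinge +0.126·(-13.8−10) = -2.9988
  SO₂ term: 0.0053·142.6^0.26·exp(0.059·41-2.9988) = 0.01078
  Cl⁻ term: 0.01025·69.1^0.27·exp(0.036·41+0.049·-13.8) = 0.07157
  r_corr = 0.01078 + 0.07157 = 0.08235 μm/a
Long-term exponent b (ISO 9224 Table 2, B1) = 0.667
  D(18) = 0.08235 × 18^0.667 = 0.08235 × 6.875 = 0.5661 μm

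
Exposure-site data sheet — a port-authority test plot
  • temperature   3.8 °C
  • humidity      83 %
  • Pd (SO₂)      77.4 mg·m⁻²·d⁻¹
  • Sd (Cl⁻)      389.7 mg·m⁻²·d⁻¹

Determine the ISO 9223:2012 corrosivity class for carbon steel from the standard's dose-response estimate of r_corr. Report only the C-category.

C5

carbon steel: T≤10 °C ⇒ hinge +0.150·(3.8−10) = -0.9300
  sulphur-dioxide contribution → 35.25 μm/a
  chloride contribution → 74.2 μm/a
  total first-year rate 109.4 μm/a
ISO 9223 Table 2 (carbon steel): 80 < 109 ≤ 200 μm/a ⇒ C5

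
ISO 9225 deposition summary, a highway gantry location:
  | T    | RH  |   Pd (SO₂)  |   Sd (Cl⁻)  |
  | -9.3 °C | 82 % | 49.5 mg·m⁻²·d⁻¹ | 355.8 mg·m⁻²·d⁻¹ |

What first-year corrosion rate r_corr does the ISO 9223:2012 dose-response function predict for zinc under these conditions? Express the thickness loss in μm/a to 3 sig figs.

r_corr = 1.93 μm/a

zinc: T≤10 °C ⇒ hinge +0.038·(-9.3−10) = -0.7334
  Pd branch = 0.0129·Pd^0.44·e^(0.046·RH+f) = 1.499 μm/a
  Sd branch = 0.0175·Sd^0.57·e^(0.008·RH+0.085·T) = 0.4353 μm/a
  r_corr = 1.499 + 0.4353 = 1.935 μm/a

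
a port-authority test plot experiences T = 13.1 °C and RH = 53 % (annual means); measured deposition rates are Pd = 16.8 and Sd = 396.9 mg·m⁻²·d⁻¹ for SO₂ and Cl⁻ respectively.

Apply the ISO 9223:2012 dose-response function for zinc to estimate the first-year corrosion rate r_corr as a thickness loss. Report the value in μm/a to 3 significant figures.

zinc: f(T) = -0.071·(T−10) [T>10 °C] = -0.2201
  Pd branch = 0.0129·Pd^0.44·e^(0.046·RH+f) = 0.4102 μm/a
  Cl⁻ term: 0.0175·396.9^0.57·exp(0.008·53+0.085·13.1) = 2.466
  r_corr = 0.4102 + 2.466 = 2.876 μm/a

r_corr = 2.88 μm/a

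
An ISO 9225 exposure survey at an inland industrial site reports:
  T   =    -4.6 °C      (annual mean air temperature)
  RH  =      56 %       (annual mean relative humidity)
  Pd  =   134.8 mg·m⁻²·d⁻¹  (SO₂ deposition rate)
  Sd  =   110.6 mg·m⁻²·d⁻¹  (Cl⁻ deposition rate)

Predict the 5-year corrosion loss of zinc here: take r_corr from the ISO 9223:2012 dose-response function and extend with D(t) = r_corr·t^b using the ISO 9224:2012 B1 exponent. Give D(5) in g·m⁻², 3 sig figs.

zinc: temperature factor f = +0.038·(-14.6) = -0.5548
  SO₂ term: 0.0129·134.8^0.44·exp(0.046·56-0.5548) = 0.8423
  Cl⁻ term: 0.0175·110.6^0.57·exp(0.008·56+0.085·-4.6) = 0.2709
  r_corr = 0.8423 + 0.2709 = 1.113 μm/a
Long-term exponent b (ISO 9224 Table 2, B1) = 0.813
  D(5) = 1.113 × 5^0.813 = 1.113 × 3.701 = 4.119 μm
  Mass loss = 4.119 μm × 7.14 g/cm³ = 29.41 g·m⁻²

D(5) = 29.4 g·m⁻²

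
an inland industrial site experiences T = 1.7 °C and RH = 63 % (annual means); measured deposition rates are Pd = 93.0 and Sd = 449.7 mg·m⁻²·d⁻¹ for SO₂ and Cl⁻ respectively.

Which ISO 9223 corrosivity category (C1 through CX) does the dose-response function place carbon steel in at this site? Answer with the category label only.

carbon steel: temperature factor f = +0.150·(-8.3) = -1.2450
  Pd branch = 1.77·Pd^0.52·e^(0.02·RH+f) = 18.97 μm/a
  Cl⁻ term: 0.102·449.7^0.62·exp(0.033·63+0.04·1.7) = 38.53
  sum: 18.97 + 38.53 → r_corr = 57.51 μm/a
ISO 9223 Table 2 (carbon steel): 50 < 57.5 ≤ 80 μm/a ⇒ C4

C4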